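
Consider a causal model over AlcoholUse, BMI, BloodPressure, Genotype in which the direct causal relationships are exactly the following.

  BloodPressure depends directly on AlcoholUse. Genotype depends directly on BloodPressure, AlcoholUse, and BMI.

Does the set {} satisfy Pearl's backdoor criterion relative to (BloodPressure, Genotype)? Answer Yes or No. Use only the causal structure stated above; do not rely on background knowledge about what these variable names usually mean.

No

Backdoor paths from BloodPressure to Genotype (paths whose first edge points into BloodPressure):
  P1: BloodPressure <- AlcoholUse -> Genotype
Condition 1 (no descendant of BloodPressure in the set): holds — descendants of BloodPressure are {Genotype}; none are in {}.
Condition 2 (every backdoor path blocked by {}):
  P1: open — no interior node is in the conditioning set.
{} does not satisfy the backdoor criterion.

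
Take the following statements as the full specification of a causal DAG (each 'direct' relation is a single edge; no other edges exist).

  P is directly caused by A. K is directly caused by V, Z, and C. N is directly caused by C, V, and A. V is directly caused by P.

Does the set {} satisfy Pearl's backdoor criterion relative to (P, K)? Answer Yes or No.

Backdoor paths from P to K (paths whose first edge points into P):
  P1: P <- A -> N <- V -> K
  P2: P <- A -> N <- C -> K
Condition 1 (no descendant of P in the set): holds — descendants of P are {K, N, V}; none are in {}.
Condition 2 (every backdoor path blocked by {}):
  P1: blocked at collider N (neither it nor any descendant is in the conditioning set).
  P2: blocked at collider N (neither it nor any descendant is in the conditioning set).
{} satisfies the backdoor criterion.

Yes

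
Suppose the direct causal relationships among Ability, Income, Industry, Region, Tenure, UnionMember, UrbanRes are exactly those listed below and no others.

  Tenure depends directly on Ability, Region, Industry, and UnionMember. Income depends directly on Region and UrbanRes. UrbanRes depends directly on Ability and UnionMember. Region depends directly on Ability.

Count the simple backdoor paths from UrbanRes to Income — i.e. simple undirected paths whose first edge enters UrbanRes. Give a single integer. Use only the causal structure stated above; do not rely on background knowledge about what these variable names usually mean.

A backdoor path from UrbanRes to Income is any simple undirected path whose first edge points into UrbanRes (i.e. leaves UrbanRes via a parent).
Parents of UrbanRes: {Ability, UnionMember}.
Enumerating:
  P1: UrbanRes <- Ability -> Region -> Income
  P2: UrbanRes <- Ability -> Tenure <- Region -> Income
  P3: UrbanRes <- UnionMember -> Tenure <- Ability -> Region -> Income
  P4: UrbanRes <- UnionMember -> Tenure <- Region -> Income
That exhausts the simple backdoor paths. Count: 4.

4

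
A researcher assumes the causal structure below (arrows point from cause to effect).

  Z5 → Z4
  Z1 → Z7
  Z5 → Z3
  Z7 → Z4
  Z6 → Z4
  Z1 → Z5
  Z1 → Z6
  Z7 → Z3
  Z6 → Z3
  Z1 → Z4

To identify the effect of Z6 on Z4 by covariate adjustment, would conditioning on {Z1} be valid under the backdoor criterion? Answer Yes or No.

Yes

Backdoor paths from Z6 to Z4 (paths whose first edge points into Z6):
  P1: Z6 <- Z1 -> Z5 -> Z4
  P2: Z6 <- Z1 -> Z5 -> Z3 <- Z7 -> Z4
  P3: Z6 <- Z1 -> Z7 -> Z4
  P4: Z6 <- Z1 -> Z7 -> Z3 <- Z5 -> Z4
  P5: Z6 <- Z1 -> Z4
Condition 1 (no descendant of Z6 in the set): holds — descendants of Z6 are {Z3, Z4}; none are in {Z1}.
Condition 2 (every backdoor path blocked by {Z1}):
  P1: blocked at fork node Z1 ∈ conditioning set.
  P2: blocked at fork node Z1 ∈ conditioning set.
  P3: blocked at fork node Z1 ∈ conditioning set.
  P4: blocked at fork node Z1 ∈ conditioning set.
  P5: blocked at fork node Z1 ∈ conditioning set.
{Z1} satisfies the backdoor criterion.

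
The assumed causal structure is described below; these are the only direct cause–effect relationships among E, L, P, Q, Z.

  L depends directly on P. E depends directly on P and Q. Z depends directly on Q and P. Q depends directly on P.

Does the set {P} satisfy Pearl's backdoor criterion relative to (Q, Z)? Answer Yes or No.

Backdoor paths from Q to Z (paths whose first edge points into Q):
  P1: Q <- P -> Z
Condition 1 (no descendant of Q in the set): holds — descendants of Q are {E, Z}; none are in {P}.
Condition 2 (every backdoor path blocked by {P}):
  P1: blocked at fork node P ∈ conditioning set.
{P} satisfies the backdoor criterion.

Yes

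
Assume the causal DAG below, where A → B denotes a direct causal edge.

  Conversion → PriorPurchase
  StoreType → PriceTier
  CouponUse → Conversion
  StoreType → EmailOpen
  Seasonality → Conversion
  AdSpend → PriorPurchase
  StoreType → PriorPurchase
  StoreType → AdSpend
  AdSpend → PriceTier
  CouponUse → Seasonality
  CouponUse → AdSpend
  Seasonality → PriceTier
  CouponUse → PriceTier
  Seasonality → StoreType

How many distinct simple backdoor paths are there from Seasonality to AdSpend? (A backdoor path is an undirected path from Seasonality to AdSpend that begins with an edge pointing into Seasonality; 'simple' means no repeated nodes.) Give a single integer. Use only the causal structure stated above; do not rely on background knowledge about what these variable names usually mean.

A backdoor path from Seasonality to AdSpend is any simple undirected path whose first edge points into Seasonality (i.e. leaves Seasonality via a parent).
Parents of Seasonality: {CouponUse}.
Enumerating:
  P1: Seasonality <- CouponUse -> AdSpend
  P2: Seasonality <- CouponUse -> Conversion -> PriorPurchase <- StoreType -> AdSpend
  P3: Seasonality <- CouponUse -> Conversion -> PriorPurchase <- StoreType -> PriceTier <- AdSpend
  P4: Seasonality <- CouponUse -> Conversion -> PriorPurchase <- AdSpend
  P5: Seasonality <- CouponUse -> PriceTier <- StoreType -> AdSpend
  P6: Seasonality <- CouponUse -> PriceTier <- StoreType -> PriorPurchase <- AdSpend
  P7: Seasonality <- CouponUse -> PriceTier <- AdSpend
That exhausts the simple backdoor paths. Count: 7.

7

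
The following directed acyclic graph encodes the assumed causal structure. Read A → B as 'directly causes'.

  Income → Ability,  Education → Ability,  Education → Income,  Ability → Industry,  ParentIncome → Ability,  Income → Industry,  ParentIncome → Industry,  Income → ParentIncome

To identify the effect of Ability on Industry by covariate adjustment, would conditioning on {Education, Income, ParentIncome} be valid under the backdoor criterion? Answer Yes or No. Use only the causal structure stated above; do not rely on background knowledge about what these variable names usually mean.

Yes

Backdoor paths from Ability to Industry (paths whose first edge points into Ability):
  P1: Ability <- Education -> Income -> ParentIncome -> Industry
  P2: Ability <- Education -> Income -> Industry
  P3: Ability <- Income -> ParentIncome -> Industry
  P4: Ability <- Income -> Industry
  P5: Ability <- ParentIncome <- Income -> Industry
  P6: Ability <- ParentIncome -> Industry
Condition 1 (no descendant of Ability in the set): holds — descendants of Ability are {Industry}; none are in {Education, Income, ParentIncome}.
Condition 2 (every backdoor path blocked by {Education, Income, ParentIncome}):
  P1: blocked at fork node Education ∈ conditioning set.
  P2: blocked at fork node Education ∈ conditioning set.
  P3: blocked at fork node Income ∈ conditioning set.
  P4: blocked at fork node Income ∈ conditioning set.
  P5: blocked at chain node ParentIncome ∈ conditioning set.
  P6: blocked at fork node ParentIncome ∈ conditioning set.
{Education, Income, ParentIncome} satisfies the backdoor criterion.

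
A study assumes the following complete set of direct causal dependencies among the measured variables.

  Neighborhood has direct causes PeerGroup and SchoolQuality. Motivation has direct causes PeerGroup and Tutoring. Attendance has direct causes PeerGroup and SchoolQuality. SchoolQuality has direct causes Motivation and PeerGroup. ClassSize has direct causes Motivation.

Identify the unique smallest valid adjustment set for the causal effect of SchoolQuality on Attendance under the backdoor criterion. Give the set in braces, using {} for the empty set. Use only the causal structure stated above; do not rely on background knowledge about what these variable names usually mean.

Variables eligible for adjustment (non-descendants of SchoolQuality, excluding SchoolQuality and Attendance): {ClassSize, Motivation, PeerGroup, Tutoring}.
Backdoor paths from SchoolQuality to Attendance:
  P1: SchoolQuality <- PeerGroup -> Attendance
  P2: SchoolQuality <- Motivation <- PeerGroup -> Attendance
The empty set is not sufficient: P1 (SchoolQuality <- PeerGroup -> Attendance) has no collider blocking it and no conditioned non-collider, so it is open.
Try {PeerGroup}:
  P1: blocked at fork node PeerGroup ∈ conditioning set.
  P2: blocked at fork node PeerGroup ∈ conditioning set.
{PeerGroup} contains no descendant of SchoolQuality and blocks every backdoor path.
No other singleton works — e.g. {Tutoring} leaves P1 open — so {PeerGroup} is the unique smallest valid adjustment set.

{PeerGroup}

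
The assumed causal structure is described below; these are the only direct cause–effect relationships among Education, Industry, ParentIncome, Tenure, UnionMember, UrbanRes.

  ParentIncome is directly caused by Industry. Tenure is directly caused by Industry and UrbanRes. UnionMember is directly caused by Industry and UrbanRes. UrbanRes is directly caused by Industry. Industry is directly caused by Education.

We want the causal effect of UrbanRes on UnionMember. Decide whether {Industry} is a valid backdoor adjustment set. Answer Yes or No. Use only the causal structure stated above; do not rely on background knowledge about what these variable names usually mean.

Yes

Backdoor paths from UrbanRes to UnionMember (paths whose first edge points into UrbanRes):
  P1: UrbanRes <- Industry -> UnionMember
Condition 1 (no descendant of UrbanRes in the set): holds — descendants of UrbanRes are {Tenure, UnionMember}; none are in {Industry}.
Condition 2 (every backdoor path blocked by {Industry}):
  P1: blocked at fork node Industry ∈ conditioning set.
{Industry} satisfies the backdoor criterion.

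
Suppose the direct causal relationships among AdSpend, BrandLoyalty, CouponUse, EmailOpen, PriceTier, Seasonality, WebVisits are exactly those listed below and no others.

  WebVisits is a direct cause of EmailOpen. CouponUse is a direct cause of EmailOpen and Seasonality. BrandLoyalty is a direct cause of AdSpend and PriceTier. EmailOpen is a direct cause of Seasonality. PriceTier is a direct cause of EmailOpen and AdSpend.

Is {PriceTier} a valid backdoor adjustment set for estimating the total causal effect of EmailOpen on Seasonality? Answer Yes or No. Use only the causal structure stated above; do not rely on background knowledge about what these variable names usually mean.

No

Backdoor paths from EmailOpen to Seasonality (paths whose first edge points into EmailOpen):
  P1: EmailOpen <- CouponUse -> Seasonality
Condition 1 (no descendant of EmailOpen in the set): holds — descendants of EmailOpen are {Seasonality}; none are in {PriceTier}.
Condition 2 (every backdoor path blocked by {PriceTier}):
  P1: open — no interior node is in the conditioning set.
{PriceTier} does not satisfy the backdoor criterion.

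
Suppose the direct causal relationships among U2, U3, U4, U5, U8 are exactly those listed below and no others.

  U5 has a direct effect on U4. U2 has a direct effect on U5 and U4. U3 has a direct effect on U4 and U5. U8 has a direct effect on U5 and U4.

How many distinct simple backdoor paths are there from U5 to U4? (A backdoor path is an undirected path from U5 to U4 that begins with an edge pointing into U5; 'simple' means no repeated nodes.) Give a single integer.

A backdoor path from U5 to U4 is any simple undirected path whose first edge points into U5 (i.e. leaves U5 via a parent).
Parents of U5: {U2, U3, U8}.
Enumerating:
  P1: U5 <- U2 -> U4
  P2: U5 <- U8 -> U4
  P3: U5 <- U3 -> U4
That exhausts the simple backdoor paths. Count: 3.

3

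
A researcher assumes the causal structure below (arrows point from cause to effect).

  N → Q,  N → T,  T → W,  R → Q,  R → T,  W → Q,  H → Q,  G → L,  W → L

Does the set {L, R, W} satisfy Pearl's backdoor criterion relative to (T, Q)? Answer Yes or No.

Backdoor paths from T to Q (paths whose first edge points into T):
  P1: T <- R -> Q
  P2: T <- N -> Q
Condition 1 (no descendant of T in the set): FAILS — L and W are descendants of T.
Condition 2 (every backdoor path blocked by {L, R, W}):
  P1: blocked at fork node R ∈ conditioning set.
  P2: open — no interior node is in the conditioning set.
{L, R, W} does not satisfy the backdoor criterion.

No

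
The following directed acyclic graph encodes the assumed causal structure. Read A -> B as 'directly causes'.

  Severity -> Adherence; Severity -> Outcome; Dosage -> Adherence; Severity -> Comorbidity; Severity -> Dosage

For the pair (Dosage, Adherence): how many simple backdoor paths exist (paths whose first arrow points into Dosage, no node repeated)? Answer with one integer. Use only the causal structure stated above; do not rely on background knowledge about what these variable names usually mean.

1

A backdoor path from Dosage to Adherence is any simple undirected path whose first edge points into Dosage (i.e. leaves Dosage via a parent).
Parents of Dosage: {Severity}.
Enumerating:
  P1: Dosage <- Severity -> Adherence
That exhausts the simple backdoor paths. Count: 1.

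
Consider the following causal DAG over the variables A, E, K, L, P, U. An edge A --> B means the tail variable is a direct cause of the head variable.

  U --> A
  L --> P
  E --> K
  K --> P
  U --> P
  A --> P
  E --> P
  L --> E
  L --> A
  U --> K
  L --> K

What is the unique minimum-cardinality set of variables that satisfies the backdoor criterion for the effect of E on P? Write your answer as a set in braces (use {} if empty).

{L}

Variables eligible for adjustment (non-descendants of E, excluding E and P): {A, L, U}.
Backdoor paths from E to P:
  P1: E <- L -> K <- U -> A -> P
  P2: E <- L -> K <- U -> P
  P3: E <- L -> K -> P
  P4: E <- L -> A <- U -> K -> P
  P5: E <- L -> A <- U -> P
  P6: E <- L -> A -> P
  P7: E <- L -> P
The empty set is not sufficient: P3 (E <- L -> K -> P) has no collider blocking it and no conditioned non-collider, so it is open.
Try {L}:
  P1: blocked at fork node L ∈ conditioning set.
  P2: blocked at fork node L ∈ conditioning set.
  P3: blocked at fork node L ∈ conditioning set.
  P4: blocked at fork node L ∈ conditioning set.
  P5: blocked at fork node L ∈ conditioning set.
  P6: blocked at fork node L ∈ conditioning set.
  P7: blocked at fork node L ∈ conditioning set.
{L} contains no descendant of E and blocks every backdoor path.
No other singleton works — e.g. {U} leaves P3 open — so {L} is the unique smallest valid adjustment set.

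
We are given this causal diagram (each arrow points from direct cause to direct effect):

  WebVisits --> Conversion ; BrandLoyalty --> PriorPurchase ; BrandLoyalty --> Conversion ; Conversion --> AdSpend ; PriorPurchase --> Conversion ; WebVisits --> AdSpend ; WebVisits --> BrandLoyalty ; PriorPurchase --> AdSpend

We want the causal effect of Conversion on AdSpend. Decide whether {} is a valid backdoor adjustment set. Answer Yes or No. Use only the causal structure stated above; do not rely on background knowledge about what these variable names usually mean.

No

Backdoor paths from Conversion to AdSpend (paths whose first edge points into Conversion):
  P1: Conversion <- WebVisits -> BrandLoyalty -> PriorPurchase -> AdSpend
  P2: Conversion <- WebVisits -> AdSpend
  P3: Conversion <- BrandLoyalty <- WebVisits -> AdSpend
  P4: Conversion <- BrandLoyalty -> PriorPurchase -> AdSpend
  P5: Conversion <- PriorPurchase <- BrandLoyalty <- WebVisits -> AdSpend
  P6: Conversion <- PriorPurchase -> AdSpend
Condition 1 (no descendant of Conversion in the set): holds — descendants of Conversion are {AdSpend}; none are in {}.
Condition 2 (every backdoor path blocked by {}):
  P1: open — no interior node is in the conditioning set.
  P2: open — no interior node is in the conditioning set.
  P3: open — no interior node is in the conditioning set.
  P4: open — no interior node is in the conditioning set.
  P5: open — no interior node is in the conditioning set.
  P6: open — no interior node is in the conditioning set.
{} does not satisfy the backdoor criterion.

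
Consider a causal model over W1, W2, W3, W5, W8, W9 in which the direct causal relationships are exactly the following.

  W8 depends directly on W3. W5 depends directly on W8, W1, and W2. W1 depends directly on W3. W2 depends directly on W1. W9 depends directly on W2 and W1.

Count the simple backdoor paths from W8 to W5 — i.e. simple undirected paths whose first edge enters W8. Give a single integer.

A backdoor path from W8 to W5 is any simple undirected path whose first edge points into W8 (i.e. leaves W8 via a parent).
Parents of W8: {W3}.
Enumerating:
  P1: W8 <- W3 -> W1 -> W2 -> W5
  P2: W8 <- W3 -> W1 -> W9 <- W2 -> W5
  P3: W8 <- W3 -> W1 -> W5
That exhausts the simple backdoor paths. Count: 3.

3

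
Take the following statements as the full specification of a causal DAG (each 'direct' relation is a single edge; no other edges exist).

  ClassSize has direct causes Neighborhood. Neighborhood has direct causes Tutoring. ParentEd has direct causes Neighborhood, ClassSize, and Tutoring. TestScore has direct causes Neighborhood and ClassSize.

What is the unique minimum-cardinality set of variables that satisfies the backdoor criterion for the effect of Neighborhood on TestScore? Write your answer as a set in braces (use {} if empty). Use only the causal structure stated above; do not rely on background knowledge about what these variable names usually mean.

Variables eligible for adjustment (non-descendants of Neighborhood, excluding Neighborhood and TestScore): {Tutoring}.
Backdoor paths from Neighborhood to TestScore:
  P1: Neighborhood <- Tutoring -> ParentEd <- ClassSize -> TestScore
Each backdoor path contains an unconditioned collider, so every path is already blocked with the empty conditioning set:
  P1: blocked at collider ParentEd (neither it nor any descendant is in the conditioning set).
The empty set is therefore the unique smallest valid set.

{}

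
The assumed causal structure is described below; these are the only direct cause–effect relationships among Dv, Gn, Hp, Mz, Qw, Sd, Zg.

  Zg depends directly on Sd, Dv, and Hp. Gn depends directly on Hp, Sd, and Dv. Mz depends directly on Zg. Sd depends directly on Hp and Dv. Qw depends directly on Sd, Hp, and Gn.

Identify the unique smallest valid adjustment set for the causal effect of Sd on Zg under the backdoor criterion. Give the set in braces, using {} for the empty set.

Variables eligible for adjustment (non-descendants of Sd, excluding Sd and Zg): {Dv, Hp}.
Backdoor paths from Sd to Zg:
  P1: Sd <- Hp -> Gn <- Dv -> Zg
  P2: Sd <- Hp -> Zg
  P3: Sd <- Hp -> Qw <- Gn <- Dv -> Zg
  P4: Sd <- Dv -> Gn <- Hp -> Zg
  P5: Sd <- Dv -> Gn -> Qw <- Hp -> Zg
  P6: Sd <- Dv -> Zg
The empty set is not sufficient: P2 (Sd <- Hp -> Zg) has no collider blocking it and no conditioned non-collider, so it is open.
Try {Dv, Hp}:
  P1: blocked at fork node Hp ∈ conditioning set.
  P2: blocked at fork node Hp ∈ conditioning set.
  P3: blocked at fork node Hp ∈ conditioning set.
  P4: blocked at fork node Dv ∈ conditioning set.
  P5: blocked at fork node Dv ∈ conditioning set.
  P6: blocked at fork node Dv ∈ conditioning set.
{Dv, Hp} contains no descendant of Sd and blocks every backdoor path.
Every element of {Dv, Hp} is needed (dropping Dv leaves P6 open; dropping Hp leaves P2 open), so no proper subset is valid.
Among all size-2 subsets of the eligible variables, only {Dv, Hp} blocks every backdoor path, so it is the unique smallest valid adjustment set.

{Dv, Hp}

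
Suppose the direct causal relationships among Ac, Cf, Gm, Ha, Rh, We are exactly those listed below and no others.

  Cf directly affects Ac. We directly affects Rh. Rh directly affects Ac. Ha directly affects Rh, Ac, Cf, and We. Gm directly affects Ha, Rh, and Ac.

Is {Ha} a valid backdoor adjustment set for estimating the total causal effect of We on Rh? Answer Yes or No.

Backdoor paths from We to Rh (paths whose first edge points into We):
  P1: We <- Ha <- Gm -> Rh
  P2: We <- Ha <- Gm -> Ac <- Rh
  P3: We <- Ha -> Cf -> Ac <- Gm -> Rh
  P4: We <- Ha -> Cf -> Ac <- Rh
  P5: We <- Ha -> Rh
  P6: We <- Ha -> Ac <- Gm -> Rh
  P7: We <- Ha -> Ac <- Rh
Condition 1 (no descendant of We in the set): holds — descendants of We are {Ac, Rh}; none are in {Ha}.
Condition 2 (every backdoor path blocked by {Ha}):
  P1: blocked at chain node Ha ∈ conditioning set.
  P2: blocked at chain node Ha ∈ conditioning set.
  P3: blocked at fork node Ha ∈ conditioning set.
  P4: blocked at fork node Ha ∈ conditioning set.
  P5: blocked at fork node Ha ∈ conditioning set.
  P6: blocked at fork node Ha ∈ conditioning set.
  P7: blocked at fork node Ha ∈ conditioning set.
{Ha} satisfies the backdoor criterion.

Yes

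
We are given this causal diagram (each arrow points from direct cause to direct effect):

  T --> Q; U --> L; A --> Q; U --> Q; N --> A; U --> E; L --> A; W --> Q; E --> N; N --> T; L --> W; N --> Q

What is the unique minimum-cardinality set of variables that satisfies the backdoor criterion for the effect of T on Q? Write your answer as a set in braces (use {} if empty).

Variables eligible for adjustment (non-descendants of T, excluding T and Q): {A, E, L, N, U, W}.
Backdoor paths from T to Q:
  P1: T <- N <- E <- U -> L -> A -> Q
  P2: T <- N <- E <- U -> L -> W -> Q
  P3: T <- N <- E <- U -> Q
  P4: T <- N -> A <- L <- U -> Q
  P5: T <- N -> A <- L -> W -> Q
  P6: T <- N -> A -> Q
  P7: T <- N -> Q
The empty set is not sufficient: P1 (T <- N <- E <- U -> L -> A -> Q) has no collider blocking it and no conditioned non-collider, so it is open.
Try {N}:
  P1: blocked at chain node N ∈ conditioning set.
  P2: blocked at chain node N ∈ conditioning set.
  P3: blocked at chain node N ∈ conditioning set.
  P4: blocked at fork node N ∈ conditioning set.
  P5: blocked at fork node N ∈ conditioning set.
  P6: blocked at fork node N ∈ conditioning set.
  P7: blocked at fork node N ∈ conditioning set.
{N} contains no descendant of T and blocks every backdoor path.
No other singleton works — e.g. {U} leaves P6 open — so {N} is the unique smallest valid adjustment set.

{N}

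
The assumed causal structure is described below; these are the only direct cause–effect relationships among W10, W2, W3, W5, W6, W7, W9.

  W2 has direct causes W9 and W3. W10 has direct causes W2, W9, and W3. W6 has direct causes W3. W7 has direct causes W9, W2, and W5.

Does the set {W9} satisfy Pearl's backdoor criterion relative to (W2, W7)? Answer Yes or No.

Yes

Backdoor paths from W2 to W7 (paths whose first edge points into W2):
  P1: W2 <- W9 -> W7
  P2: W2 <- W3 -> W10 <- W9 -> W7
Condition 1 (no descendant of W2 in the set): holds — descendants of W2 are {W10, W7}; none are in {W9}.
Condition 2 (every backdoor path blocked by {W9}):
  P1: blocked at fork node W9 ∈ conditioning set.
  P2: blocked at collider W10 (neither it nor any descendant is in the conditioning set).
{W9} satisfies the backdoor criterion.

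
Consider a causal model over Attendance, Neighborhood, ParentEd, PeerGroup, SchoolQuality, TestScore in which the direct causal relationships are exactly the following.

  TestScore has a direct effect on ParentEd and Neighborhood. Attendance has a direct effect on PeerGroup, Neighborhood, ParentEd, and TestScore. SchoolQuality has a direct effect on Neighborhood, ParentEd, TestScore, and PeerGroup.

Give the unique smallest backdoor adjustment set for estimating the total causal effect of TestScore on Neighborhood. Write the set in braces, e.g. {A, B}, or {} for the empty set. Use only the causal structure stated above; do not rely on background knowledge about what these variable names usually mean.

Variables eligible for adjustment (non-descendants of TestScore, excluding TestScore and Neighborhood): {Attendance, PeerGroup, SchoolQuality}.
Backdoor paths from TestScore to Neighborhood:
  P1: TestScore <- SchoolQuality -> PeerGroup <- Attendance -> Neighborhood
  P2: TestScore <- SchoolQuality -> ParentEd <- Attendance -> Neighborhood
  P3: TestScore <- SchoolQuality -> Neighborhood
  P4: TestScore <- Attendance -> PeerGroup <- SchoolQuality -> Neighborhood
  P5: TestScore <- Attendance -> ParentEd <- SchoolQuality -> Neighborhood
  P6: TestScore <- Attendance -> Neighborhood
The empty set is not sufficient: P3 (TestScore <- SchoolQuality -> Neighborhood) has no collider blocking it and no conditioned non-collider, so it is open.
Try {Attendance, SchoolQuality}:
  P1: blocked at fork node SchoolQuality ∈ conditioning set.
  P2: blocked at fork node SchoolQuality ∈ conditioning set.
  P3: blocked at fork node SchoolQuality ∈ conditioning set.
  P4: blocked at fork node Attendance ∈ conditioning set.
  P5: blocked at fork node Attendance ∈ conditioning set.
  P6: blocked at fork node Attendance ∈ conditioning set.
{Attendance, SchoolQuality} contains no descendant of TestScore and blocks every backdoor path.
Every element of {Attendance, SchoolQuality} is needed (dropping Attendance leaves P6 open; dropping SchoolQuality leaves P3 open), so no proper subset is valid.
Among all size-2 subsets of the eligible variables, only {Attendance, SchoolQuality} blocks every backdoor path, so it is the unique smallest valid adjustment set.

{Attendance, SchoolQuality}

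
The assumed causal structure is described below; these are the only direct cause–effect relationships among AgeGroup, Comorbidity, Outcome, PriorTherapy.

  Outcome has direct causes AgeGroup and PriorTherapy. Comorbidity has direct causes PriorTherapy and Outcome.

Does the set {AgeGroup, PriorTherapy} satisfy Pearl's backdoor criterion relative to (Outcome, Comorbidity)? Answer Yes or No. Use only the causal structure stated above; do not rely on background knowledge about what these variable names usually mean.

Yes

Backdoor paths from Outcome to Comorbidity (paths whose first edge points into Outcome):
  P1: Outcome <- PriorTherapy -> Comorbidity
Condition 1 (no descendant of Outcome in the set): holds — descendants of Outcome are {Comorbidity}; none are in {AgeGroup, PriorTherapy}.
Condition 2 (every backdoor path blocked by {AgeGroup, PriorTherapy}):
  P1: blocked at fork node PriorTherapy ∈ conditioning set.
{AgeGroup, PriorTherapy} satisfies the backdoor criterion.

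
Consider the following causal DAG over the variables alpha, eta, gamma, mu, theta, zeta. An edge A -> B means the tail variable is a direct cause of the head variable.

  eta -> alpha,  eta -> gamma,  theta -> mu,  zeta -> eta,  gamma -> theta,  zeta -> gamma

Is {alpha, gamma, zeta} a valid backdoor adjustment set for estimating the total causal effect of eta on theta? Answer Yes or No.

Backdoor paths from eta to theta (paths whose first edge points into eta):
  P1: eta <- zeta -> gamma -> theta
Condition 1 (no descendant of eta in the set): FAILS — alpha and gamma are descendants of eta.
Condition 2 (every backdoor path blocked by {alpha, gamma, zeta}):
  P1: blocked at fork node zeta ∈ conditioning set.
{alpha, gamma, zeta} does not satisfy the backdoor criterion.

No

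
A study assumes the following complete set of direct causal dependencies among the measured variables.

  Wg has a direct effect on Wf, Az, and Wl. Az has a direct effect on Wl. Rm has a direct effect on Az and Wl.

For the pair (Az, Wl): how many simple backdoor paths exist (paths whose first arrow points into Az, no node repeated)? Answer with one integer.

2

A backdoor path from Az to Wl is any simple undirected path whose first edge points into Az (i.e. leaves Az via a parent).
Parents of Az: {Rm, Wg}.
Enumerating:
  P1: Az <- Wg -> Wl
  P2: Az <- Rm -> Wl
That exhausts the simple backdoor paths. Count: 2.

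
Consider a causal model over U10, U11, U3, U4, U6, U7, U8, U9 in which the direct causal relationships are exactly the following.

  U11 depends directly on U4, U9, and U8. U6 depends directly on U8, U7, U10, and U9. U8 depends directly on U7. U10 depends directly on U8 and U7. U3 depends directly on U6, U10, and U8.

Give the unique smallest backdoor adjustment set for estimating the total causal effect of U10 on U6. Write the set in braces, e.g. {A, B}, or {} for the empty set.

{U7, U8}

Variables eligible for adjustment (non-descendants of U10, excluding U10 and U6): {U11, U4, U7, U8, U9}.
Backdoor paths from U10 to U6:
  P1: U10 <- U7 -> U8 -> U6
  P2: U10 <- U7 -> U8 -> U11 <- U9 -> U6
  P3: U10 <- U7 -> U8 -> U3 <- U6
  P4: U10 <- U7 -> U6
  P5: U10 <- U8 <- U7 -> U6
  P6: U10 <- U8 -> U6
  P7: U10 <- U8 -> U11 <- U9 -> U6
  P8: U10 <- U8 -> U3 <- U6
The empty set is not sufficient: P1 (U10 <- U7 -> U8 -> U6) has no collider blocking it and no conditioned non-collider, so it is open.
Try {U7, U8}:
  P1: blocked at fork node U7 ∈ conditioning set.
  P2: blocked at fork node U7 ∈ conditioning set.
  P3: blocked at fork node U7 ∈ conditioning set.
  P4: blocked at fork node U7 ∈ conditioning set.
  P5: blocked at chain node U8 ∈ conditioning set.
  P6: blocked at fork node U8 ∈ conditioning set.
  P7: blocked at fork node U8 ∈ conditioning set.
  P8: blocked at fork node U8 ∈ conditioning set.
{U7, U8} contains no descendant of U10 and blocks every backdoor path.
Every element of {U7, U8} is needed (dropping U7 leaves P4 open; dropping U8 leaves P6 open), so no proper subset is valid.
Among all size-2 subsets of the eligible variables, only {U7, U8} blocks every backdoor path, so it is the unique smallest valid adjustment set.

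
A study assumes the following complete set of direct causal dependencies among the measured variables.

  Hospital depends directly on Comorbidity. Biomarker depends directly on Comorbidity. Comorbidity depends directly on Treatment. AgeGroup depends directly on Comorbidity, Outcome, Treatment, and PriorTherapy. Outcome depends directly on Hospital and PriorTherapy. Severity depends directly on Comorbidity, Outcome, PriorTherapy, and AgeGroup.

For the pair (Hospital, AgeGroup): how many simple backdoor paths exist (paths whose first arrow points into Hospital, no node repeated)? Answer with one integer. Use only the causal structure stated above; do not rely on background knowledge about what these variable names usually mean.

7

A backdoor path from Hospital to AgeGroup is any simple undirected path whose first edge points into Hospital (i.e. leaves Hospital via a parent).
Parents of Hospital: {Comorbidity}.
Enumerating:
  P1: Hospital <- Comorbidity <- Treatment -> AgeGroup
  P2: Hospital <- Comorbidity -> AgeGroup
  P3: Hospital <- Comorbidity -> Severity <- PriorTherapy -> Outcome -> AgeGroup
  P4: Hospital <- Comorbidity -> Severity <- PriorTherapy -> AgeGroup
  P5: Hospital <- Comorbidity -> Severity <- Outcome <- PriorTherapy -> AgeGroup
  P6: Hospital <- Comorbidity -> Severity <- Outcome -> AgeGroup
  P7: Hospital <- Comorbidity -> Severity <- AgeGroup
That exhausts the simple backdoor paths. Count: 7.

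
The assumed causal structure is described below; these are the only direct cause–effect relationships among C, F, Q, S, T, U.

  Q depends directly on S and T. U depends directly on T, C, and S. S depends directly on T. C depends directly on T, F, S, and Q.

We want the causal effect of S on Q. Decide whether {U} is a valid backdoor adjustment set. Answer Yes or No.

No

Backdoor paths from S to Q (paths whose first edge points into S):
  P1: S <- T -> Q
  P2: S <- T -> C <- Q
  P3: S <- T -> U <- C <- Q
Condition 1 (no descendant of S in the set): FAILS — U is a descendant of S.
Condition 2 (every backdoor path blocked by {U}):
  P1: open — no interior node is in the conditioning set.
  P2: open — collider(s) C are conditioned on (or have a conditioned descendant) and no non-collider on the path is in the set.
  P3: open — collider(s) U are conditioned on (or have a conditioned descendant) and no non-collider on the path is in the set.
{U} does not satisfy the backdoor criterion.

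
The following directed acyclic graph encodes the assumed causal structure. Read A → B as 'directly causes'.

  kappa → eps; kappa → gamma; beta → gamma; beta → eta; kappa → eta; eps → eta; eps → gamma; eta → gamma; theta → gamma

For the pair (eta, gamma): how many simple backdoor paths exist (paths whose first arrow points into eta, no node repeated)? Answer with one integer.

A backdoor path from eta to gamma is any simple undirected path whose first edge points into eta (i.e. leaves eta via a parent).
Parents of eta: {beta, eps, kappa}.
Enumerating:
  P1: eta <- beta -> gamma
  P2: eta <- kappa -> eps -> gamma
  P3: eta <- kappa -> gamma
  P4: eta <- eps <- kappa -> gamma
  P5: eta <- eps -> gamma
That exhausts the simple backdoor paths. Count: 5.

5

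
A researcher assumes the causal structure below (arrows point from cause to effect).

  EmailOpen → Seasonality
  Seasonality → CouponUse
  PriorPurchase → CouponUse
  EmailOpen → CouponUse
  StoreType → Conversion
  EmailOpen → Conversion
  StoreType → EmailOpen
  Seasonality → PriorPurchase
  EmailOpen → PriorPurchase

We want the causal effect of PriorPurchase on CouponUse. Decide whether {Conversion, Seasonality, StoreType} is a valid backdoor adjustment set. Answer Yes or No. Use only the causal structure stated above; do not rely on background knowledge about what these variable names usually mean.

No

Backdoor paths from PriorPurchase to CouponUse (paths whose first edge points into PriorPurchase):
  P1: PriorPurchase <- EmailOpen -> Seasonality -> CouponUse
  P2: PriorPurchase <- EmailOpen -> CouponUse
  P3: PriorPurchase <- Seasonality <- EmailOpen -> CouponUse
  P4: PriorPurchase <- Seasonality -> CouponUse
Condition 1 (no descendant of PriorPurchase in the set): holds — descendants of PriorPurchase are {CouponUse}; none are in {Conversion, Seasonality, StoreType}.
Condition 2 (every backdoor path blocked by {Conversion, Seasonality, StoreType}):
  P1: blocked at chain node Seasonality ∈ conditioning set.
  P2: open — no interior node is in the conditioning set.
  P3: blocked at chain node Seasonality ∈ conditioning set.
  P4: blocked at fork node Seasonality ∈ conditioning set.
{Conversion, Seasonality, StoreType} does not satisfy the backdoor criterion.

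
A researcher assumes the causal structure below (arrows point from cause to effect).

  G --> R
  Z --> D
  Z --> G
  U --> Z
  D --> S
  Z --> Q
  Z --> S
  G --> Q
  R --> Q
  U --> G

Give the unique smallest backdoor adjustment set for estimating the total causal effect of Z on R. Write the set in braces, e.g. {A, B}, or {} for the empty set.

Variables eligible for adjustment (non-descendants of Z, excluding Z and R): {U}.
Backdoor paths from Z to R:
  P1: Z <- U -> G -> R
  P2: Z <- U -> G -> Q <- R
The empty set is not sufficient: P1 (Z <- U -> G -> R) has no collider blocking it and no conditioned non-collider, so it is open.
Try {U}:
  P1: blocked at fork node U ∈ conditioning set.
  P2: blocked at fork node U ∈ conditioning set.
{U} contains no descendant of Z and blocks every backdoor path.
{U} is the unique smallest valid adjustment set.

{U}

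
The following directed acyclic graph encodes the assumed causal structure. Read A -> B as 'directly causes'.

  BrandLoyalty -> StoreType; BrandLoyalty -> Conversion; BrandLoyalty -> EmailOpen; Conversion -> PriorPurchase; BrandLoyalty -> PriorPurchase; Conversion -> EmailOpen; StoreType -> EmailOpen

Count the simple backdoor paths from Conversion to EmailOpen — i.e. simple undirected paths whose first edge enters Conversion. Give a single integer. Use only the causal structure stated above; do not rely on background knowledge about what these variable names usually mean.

2

A backdoor path from Conversion to EmailOpen is any simple undirected path whose first edge points into Conversion (i.e. leaves Conversion via a parent).
Parents of Conversion: {BrandLoyalty}.
Enumerating:
  P1: Conversion <- BrandLoyalty -> StoreType -> EmailOpen
  P2: Conversion <- BrandLoyalty -> EmailOpen
That exhausts the simple backdoor paths. Count: 2.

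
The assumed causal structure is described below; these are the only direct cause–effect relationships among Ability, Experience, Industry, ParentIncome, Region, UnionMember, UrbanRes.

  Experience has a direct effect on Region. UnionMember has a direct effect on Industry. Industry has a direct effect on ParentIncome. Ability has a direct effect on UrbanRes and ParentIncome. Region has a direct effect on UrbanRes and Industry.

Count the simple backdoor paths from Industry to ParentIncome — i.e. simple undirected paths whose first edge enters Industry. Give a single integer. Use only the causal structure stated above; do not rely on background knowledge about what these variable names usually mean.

1

A backdoor path from Industry to ParentIncome is any simple undirected path whose first edge points into Industry (i.e. leaves Industry via a parent).
Parents of Industry: {Region, UnionMember}.
Enumerating:
  P1: Industry <- Region -> UrbanRes <- Ability -> ParentIncome
That exhausts the simple backdoor paths. Count: 1.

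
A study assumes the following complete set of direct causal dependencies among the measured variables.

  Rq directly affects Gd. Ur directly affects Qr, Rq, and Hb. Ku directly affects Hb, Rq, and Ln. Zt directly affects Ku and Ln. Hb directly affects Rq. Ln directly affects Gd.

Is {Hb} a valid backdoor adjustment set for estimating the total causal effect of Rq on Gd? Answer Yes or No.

Backdoor paths from Rq to Gd (paths whose first edge points into Rq):
  P1: Rq <- Ku <- Zt -> Ln -> Gd
  P2: Rq <- Ku -> Ln -> Gd
  P3: Rq <- Ur -> Hb <- Ku <- Zt -> Ln -> Gd
  P4: Rq <- Ur -> Hb <- Ku -> Ln -> Gd
  P5: Rq <- Hb <- Ku <- Zt -> Ln -> Gd
  P6: Rq <- Hb <- Ku -> Ln -> Gd
Condition 1 (no descendant of Rq in the set): holds — descendants of Rq are {Gd}; none are in {Hb}.
Condition 2 (every backdoor path blocked by {Hb}):
  P1: open — no interior node is in the conditioning set.
  P2: open — no interior node is in the conditioning set.
  P3: open — collider(s) Hb are conditioned on (or have a conditioned descendant) and no non-collider on the path is in the set.
  P4: open — collider(s) Hb are conditioned on (or have a conditioned descendant) and no non-collider on the path is in the set.
  P5: blocked at chain node Hb ∈ conditioning set.
  P6: blocked at chain node Hb ∈ conditioning set.
{Hb} does not satisfy the backdoor criterion.

No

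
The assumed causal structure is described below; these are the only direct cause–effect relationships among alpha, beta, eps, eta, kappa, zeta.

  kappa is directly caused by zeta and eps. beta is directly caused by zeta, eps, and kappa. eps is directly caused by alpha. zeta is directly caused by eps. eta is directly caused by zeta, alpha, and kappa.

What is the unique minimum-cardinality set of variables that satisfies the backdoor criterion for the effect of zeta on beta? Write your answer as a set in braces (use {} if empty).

{eps}

Variables eligible for adjustment (non-descendants of zeta, excluding zeta and beta): {alpha, eps}.
Backdoor paths from zeta to beta:
  P1: zeta <- eps <- alpha -> eta <- kappa -> beta
  P2: zeta <- eps -> kappa -> beta
  P3: zeta <- eps -> beta
The empty set is not sufficient: P2 (zeta <- eps -> kappa -> beta) has no collider blocking it and no conditioned non-collider, so it is open.
Try {eps}:
  P1: blocked at chain node eps ∈ conditioning set.
  P2: blocked at fork node eps ∈ conditioning set.
  P3: blocked at fork node eps ∈ conditioning set.
{eps} contains no descendant of zeta and blocks every backdoor path.
No other singleton works — e.g. {alpha} leaves P2 open — so {eps} is the unique smallest valid adjustment set.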